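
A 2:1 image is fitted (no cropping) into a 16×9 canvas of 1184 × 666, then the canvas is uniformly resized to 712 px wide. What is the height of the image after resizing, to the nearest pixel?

In the 1184×666 frame the image fills the width: height = 1184 × 1/2 ≈ 592.00 px.
Resizing to 712 px wide multiplies everything by 0.6014: 592.00 → 356.00 px.

356 px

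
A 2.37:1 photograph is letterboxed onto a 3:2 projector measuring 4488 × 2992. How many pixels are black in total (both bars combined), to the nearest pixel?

2.37:1 is wider than 3:2, so it spans the full width.
The photograph is 4488 / 2.370 ≈ 1893.6709 px tall.
Leftover height: 2992 − 1893.6709 = 1098.3291 px.
Across the 4488-px span: 1098.3291 × 4488 ≈ 4929301 px.

4929301 pixels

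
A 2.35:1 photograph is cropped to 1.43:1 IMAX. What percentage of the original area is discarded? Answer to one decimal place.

39.1%

Going from 2.35:1 to 1.43:1 IMAX means cutting width while keeping height.
(1.430)/(2.350) ≈ 0.609 of the area survives, leaving 39.15% discarded.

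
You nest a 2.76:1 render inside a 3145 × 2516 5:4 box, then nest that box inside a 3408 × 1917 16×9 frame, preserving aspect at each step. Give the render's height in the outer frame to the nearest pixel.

868 px

2.76:1 in 3145×2516: fills the width, so the render is 3145.00 × 1139.49.
The 5:4 canvas is height-limited in 3408×1917, giving 2396.25 × 1917.00; scale factor 0.7619.
So the render's height is 1139.49 × 0.7619 ≈ 868.21.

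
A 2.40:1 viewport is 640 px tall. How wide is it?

At 2.40:1, 640 × 2.400 ≈ 1536.

1536 px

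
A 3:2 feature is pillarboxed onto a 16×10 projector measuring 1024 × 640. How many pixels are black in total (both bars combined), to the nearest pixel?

3:2 is narrower than 16×10, so it spans the full height.
The feature is 640 × 3/2 ≈ 960.0000 px wide.
1024 − 960.0000 = 64.0000 px of bars.
That's 64.0000 × 640 ≈ 40960 black pixels.

40960 pixels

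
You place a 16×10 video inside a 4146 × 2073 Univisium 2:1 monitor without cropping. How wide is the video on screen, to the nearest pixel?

3317 px

Since 1.600 < 2.000, the video is height-limited.
That makes the image 3316.80 px wide (2073 × 16/10).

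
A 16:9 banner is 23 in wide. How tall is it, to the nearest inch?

23 × 9/16 = 12.94.

13 in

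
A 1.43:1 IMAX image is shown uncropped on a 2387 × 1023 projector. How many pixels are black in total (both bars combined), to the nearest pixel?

945365 pixels

1.43:1 IMAX is narrower than 21×9, so it spans the full height.
The image is 1023 × 1.430 ≈ 1462.8900 px wide.
2387 − 1462.8900 = 924.1100 px of bars.
Across the 1023-px span: 924.1100 × 1023 ≈ 945365 px.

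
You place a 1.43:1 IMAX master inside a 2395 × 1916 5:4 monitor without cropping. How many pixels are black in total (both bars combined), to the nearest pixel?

1.43:1 IMAX (1.430) > 5:4 (1.250), so the master fills the width.
The master is 2395 / 1.430 ≈ 1674.8252 px tall.
Leftover height: 1916 − 1674.8252 = 241.1748 px.
That's 241.1748 × 2395 ≈ 577614 black pixels.

577614 pixels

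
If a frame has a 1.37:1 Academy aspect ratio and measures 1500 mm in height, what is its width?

1500 × 1.370 = 2055.

2055 mm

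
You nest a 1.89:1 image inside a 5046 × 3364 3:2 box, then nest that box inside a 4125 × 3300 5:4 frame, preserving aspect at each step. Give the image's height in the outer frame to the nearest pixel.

Inside the 5046×3364 canvas the image is width-limited at 5046.00 × 2669.84.
3:2 in 4125×3300: fills the width, so the intermediate becomes 4125.00 × 2750.00 — a scale of ×0.8175.
Applying the same ×0.8175: 2669.84 → 2182.54.

2183 px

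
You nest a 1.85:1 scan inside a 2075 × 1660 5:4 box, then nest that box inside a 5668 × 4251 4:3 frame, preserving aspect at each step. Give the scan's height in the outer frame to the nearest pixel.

2872 px

First fit — 1.85:1 into 2075×1660 spans the width: 2075.00 × 1121.62.
Second fit — the 5:4 canvas into 5668×4251 spans the height: 5313.75 × 4251.00 (×2.5608 from 2075×1660).
The scan scales with it: height 1121.62 × 2.5608 ≈ 2872.30.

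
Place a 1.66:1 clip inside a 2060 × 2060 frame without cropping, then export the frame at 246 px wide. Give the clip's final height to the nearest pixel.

148 px

In the 2060×2060 frame the clip fills the width: height = 2060 / 1.660 ≈ 1240.96 px.
The frame scales by 246/2060 = 0.1194; 1240.96 × 0.1194 ≈ 148.19 px.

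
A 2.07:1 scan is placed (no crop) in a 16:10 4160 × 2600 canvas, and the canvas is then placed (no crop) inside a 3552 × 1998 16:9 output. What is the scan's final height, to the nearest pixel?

2.07:1 in 4160×2600: fills the width, so the scan is 4160.00 × 2009.66.
Second fit — the 16:10 canvas into 3552×1998 spans the height: 3196.80 × 1998.00 (×0.7685 from 4160×2600).
The scan scales with it: height 2009.66 × 0.7685 ≈ 1544.35.

1544 px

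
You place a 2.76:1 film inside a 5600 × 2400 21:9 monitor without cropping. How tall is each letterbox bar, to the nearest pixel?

2.76:1 is wider than 21:9, so it spans the full width.
That makes the image 2028.99 px tall (5600 / 2.760).
2400 − 2028.99 = 371.01 px of bars (185.51 each).

186 px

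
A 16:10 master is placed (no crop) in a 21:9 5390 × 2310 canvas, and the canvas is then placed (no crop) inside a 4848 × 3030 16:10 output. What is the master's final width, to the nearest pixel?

3324 px

First fit — 16:10 into 5390×2310 spans the height: 3696.00 × 2310.00.
Second fit — the 21:9 canvas into 4848×3030 spans the width: 4848.00 × 2077.71 (×0.8994 from 5390×2310).
The master scales with it: width 3696.00 × 0.8994 ≈ 3324.34.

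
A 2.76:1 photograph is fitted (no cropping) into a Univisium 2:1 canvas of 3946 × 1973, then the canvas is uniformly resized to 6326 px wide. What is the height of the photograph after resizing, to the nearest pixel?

At 3946×1973 the photograph is width-limited, so height = 3946 / 2.760 ≈ 1429.71 px.
The frame scales by 6326/3946 = 1.6031; 1429.71 × 1.6031 ≈ 2292.03 px.

2292 px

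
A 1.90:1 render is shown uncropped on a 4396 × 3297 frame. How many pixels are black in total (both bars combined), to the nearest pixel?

1.90:1 (1.900) > 4×3 (1.333), so the render fills the width.
That makes the image 2313.6842 px tall (4396 / 1.900).
Black = 3297 − 2313.6842 = 983.3158 px.
That's 983.3158 × 4396 ≈ 4322656 black pixels.

4322656 pixels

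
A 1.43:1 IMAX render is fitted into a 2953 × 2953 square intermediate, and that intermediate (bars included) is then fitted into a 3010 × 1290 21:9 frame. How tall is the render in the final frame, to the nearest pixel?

First fit — 1.43:1 IMAX into 2953×2953 spans the width: 2953.00 × 2065.03.
Second fit — the square canvas into 3010×1290 spans the height: 1290.00 × 1290.00 (×0.4368 from 2953×2953).
Applying the same ×0.4368: 2065.03 → 902.10.

902 px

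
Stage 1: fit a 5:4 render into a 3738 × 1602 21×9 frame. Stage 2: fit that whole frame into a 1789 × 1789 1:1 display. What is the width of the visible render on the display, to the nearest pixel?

5:4 in 3738×1602: fills the height, so the render is 2002.50 × 1602.00.
The 21×9 canvas is width-limited in 1789×1789, giving 1789.00 × 766.71; scale factor 0.4786.
The render scales with it: width 2002.50 × 0.4786 ≈ 958.39.

958 px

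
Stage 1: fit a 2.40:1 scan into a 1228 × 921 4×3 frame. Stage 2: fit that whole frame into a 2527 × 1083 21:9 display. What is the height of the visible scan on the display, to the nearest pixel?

602 px

2.40:1 in 1228×921: fills the width, so the scan is 1228.00 × 511.67.
The 4×3 canvas is height-limited in 2527×1083, giving 1444.00 × 1083.00; scale factor 1.1759.
Applying the same ×1.1759: 511.67 → 601.67.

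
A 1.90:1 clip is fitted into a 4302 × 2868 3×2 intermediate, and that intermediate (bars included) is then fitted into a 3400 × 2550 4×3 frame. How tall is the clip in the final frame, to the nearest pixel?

Inside the 4302×2868 canvas the clip is width-limited at 4302.00 × 2264.21.
3×2 in 3400×2550: fills the width, so the intermediate becomes 3400.00 × 2266.67 — a scale of ×0.7903.
Applying the same ×0.7903: 2264.21 → 1789.47.

1789 px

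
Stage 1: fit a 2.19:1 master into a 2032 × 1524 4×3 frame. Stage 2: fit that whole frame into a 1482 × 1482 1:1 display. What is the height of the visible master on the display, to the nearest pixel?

677 px

2.19:1 in 2032×1524: fills the width, so the master is 2032.00 × 927.85.
The 4×3 canvas is width-limited in 1482×1482, giving 1482.00 × 1111.50; scale factor 0.7293.
So the master's height is 927.85 × 0.7293 ≈ 676.71.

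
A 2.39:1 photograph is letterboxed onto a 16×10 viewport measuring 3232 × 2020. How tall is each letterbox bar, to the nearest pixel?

2.39:1 (2.390) > 16×10 (1.600), so the photograph fills the width.
That makes the image 1352.30 px tall (3232 / 2.390).
Black = 2020 − 1352.30 = 667.70 px, or 333.85 per bar.

334 px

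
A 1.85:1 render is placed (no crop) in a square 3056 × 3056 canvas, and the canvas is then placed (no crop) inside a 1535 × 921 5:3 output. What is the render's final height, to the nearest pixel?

1.85:1 in 3056×3056: fills the width, so the render is 3056.00 × 1651.89.
The square canvas is height-limited in 1535×921, giving 921.00 × 921.00; scale factor 0.3014.
Applying the same ×0.3014: 1651.89 → 497.84.

498 px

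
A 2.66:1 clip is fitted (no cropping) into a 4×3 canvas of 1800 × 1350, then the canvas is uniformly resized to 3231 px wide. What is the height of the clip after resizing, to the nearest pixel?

At 1800×1350 the clip is width-limited, so height = 1800 / 2.660 ≈ 676.69 px.
Scaling 1800 → 3231 is ×1.7950, so the height becomes 676.69 × 1.7950 ≈ 1214.66 px.

1215 px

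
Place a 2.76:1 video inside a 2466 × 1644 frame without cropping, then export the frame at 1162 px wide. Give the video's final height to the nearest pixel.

At 2466×1644 the video is width-limited, so height = 2466 / 2.760 ≈ 893.48 px.
Scaling 2466 → 1162 is ×0.4712, so the height becomes 893.48 × 0.4712 ≈ 421.01 px.

421 px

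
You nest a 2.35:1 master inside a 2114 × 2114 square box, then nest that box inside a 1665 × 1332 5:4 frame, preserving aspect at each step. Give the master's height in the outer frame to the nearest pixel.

First fit — 2.35:1 into 2114×2114 spans the width: 2114.00 × 899.57.
Second fit — the square canvas into 1665×1332 spans the height: 1332.00 × 1332.00 (×0.6301 from 2114×2114).
So the master's height is 899.57 × 0.6301 ≈ 566.81.

567 px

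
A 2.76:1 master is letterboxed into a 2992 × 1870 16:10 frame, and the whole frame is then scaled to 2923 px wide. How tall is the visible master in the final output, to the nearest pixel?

1059 px

At 2992×1870 the master is width-limited, so height = 2992 / 2.760 ≈ 1084.06 px.
Resizing to 2923 px wide multiplies everything by 0.9769: 1084.06 → 1059.06 px.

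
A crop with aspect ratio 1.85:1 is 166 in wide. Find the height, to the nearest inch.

90 in

At 1.85:1, 166 / 1.850 ≈ 89.73.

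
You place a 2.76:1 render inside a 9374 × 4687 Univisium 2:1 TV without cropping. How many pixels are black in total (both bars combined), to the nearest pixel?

Since 2.760 > 2.000, the render is width-limited.
That makes the image 3396.3768 px tall (9374 / 2.760).
4687 − 3396.3768 = 1290.6232 px of bars.
Across the 9374-px span: 1290.6232 × 9374 ≈ 12098302 px.

12098302 pixels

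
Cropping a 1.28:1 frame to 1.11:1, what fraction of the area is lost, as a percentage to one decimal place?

13.3%

The height stays; only width is cut (since 1.11:1 is narrower than 1.28:1).
Fraction kept = (1.110)/(1.280) ≈ 86.72%, so 13.28% is lost.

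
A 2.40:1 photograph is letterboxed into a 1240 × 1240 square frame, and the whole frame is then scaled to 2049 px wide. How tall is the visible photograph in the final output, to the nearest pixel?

854 px

Fitted into 1240×1240, the photograph spans the width; its height is 1240 / 2.400 ≈ 516.67 px.
The frame scales by 2049/1240 = 1.6524; 516.67 × 1.6524 ≈ 853.75 px.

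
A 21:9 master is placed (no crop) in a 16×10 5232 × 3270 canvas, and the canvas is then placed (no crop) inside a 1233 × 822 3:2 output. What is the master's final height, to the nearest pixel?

528 px

Inside the 5232×3270 canvas the master is width-limited at 5232.00 × 2242.29.
The 16×10 canvas is width-limited in 1233×822, giving 1233.00 × 770.62; scale factor 0.2357.
So the master's height is 2242.29 × 0.2357 ≈ 528.43.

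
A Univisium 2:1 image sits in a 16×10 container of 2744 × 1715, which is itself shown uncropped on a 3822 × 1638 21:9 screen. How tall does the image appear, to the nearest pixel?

Inside the 2744×1715 canvas the image is width-limited at 2744.00 × 1372.00.
16×10 in 3822×1638: fills the height, so the intermediate becomes 2620.80 × 1638.00 — a scale of ×0.9551.
Applying the same ×0.9551: 1372.00 → 1310.40.

1310 px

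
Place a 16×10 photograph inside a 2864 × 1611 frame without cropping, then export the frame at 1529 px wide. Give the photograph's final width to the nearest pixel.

At 2864×1611 the photograph is height-limited, so width = 1611 × 16/10 ≈ 2577.60 px.
Resizing to 1529 px wide multiplies everything by 0.5339: 2577.60 → 1376.10 px.

1376 px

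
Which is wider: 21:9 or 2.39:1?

21:9 = 2.333 and 2.39; 2.39 > 2.333.

2.39:1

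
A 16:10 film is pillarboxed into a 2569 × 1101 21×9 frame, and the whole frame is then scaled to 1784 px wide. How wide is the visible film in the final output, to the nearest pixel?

In the 2569×1101 frame the film fills the height: width = 1101 × 16/10 ≈ 1761.60 px.
Resizing to 1784 px wide multiplies everything by 0.6944: 1761.60 → 1223.31 px.

1223 px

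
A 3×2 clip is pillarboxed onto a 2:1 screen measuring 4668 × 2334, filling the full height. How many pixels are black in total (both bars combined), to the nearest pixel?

The clip is 2334 × 3/2 ≈ 3501.0000 px wide.
Leftover width: 4668 − 3501.0000 = 1167.0000 px.
That's 1167.0000 × 2334 ≈ 2723778 black pixels.

2723778 pixels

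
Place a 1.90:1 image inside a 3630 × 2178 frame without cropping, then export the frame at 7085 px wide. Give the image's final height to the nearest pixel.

In the 3630×2178 frame the image fills the width: height = 3630 / 1.900 ≈ 1910.53 px.
The frame scales by 7085/3630 = 1.9518; 1910.53 × 1.9518 ≈ 3728.95 px.

3729 px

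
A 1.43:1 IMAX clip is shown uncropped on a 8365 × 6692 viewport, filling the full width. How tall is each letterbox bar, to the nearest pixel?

That makes the image 5849.65 px tall (8365 / 1.430).
6692 − 5849.65 = 842.35 px of bars (421.17 each).

421 px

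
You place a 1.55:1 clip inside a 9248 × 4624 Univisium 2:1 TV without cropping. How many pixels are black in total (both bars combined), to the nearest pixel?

9621619 pixels

1.55:1 is narrower than Univisium 2:1, so it spans the full height.
That makes the image 7167.2000 px wide (4624 × 1.550).
Leftover width: 9248 − 7167.2000 = 2080.8000 px.
Bar area = 2080.8000 × 4624 ≈ 9621619 px.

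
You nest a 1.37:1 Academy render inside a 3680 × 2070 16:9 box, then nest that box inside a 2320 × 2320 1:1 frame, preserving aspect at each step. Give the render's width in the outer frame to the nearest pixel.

1.37:1 Academy in 3680×2070: fills the height, so the render is 2835.90 × 2070.00.
Second fit — the 16:9 canvas into 2320×2320 spans the width: 2320.00 × 1305.00 (×0.6304 from 3680×2070).
Applying the same ×0.6304: 2835.90 → 1787.85.

1788 px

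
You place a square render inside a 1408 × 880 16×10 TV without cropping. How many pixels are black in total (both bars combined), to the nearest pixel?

Since 1.000 < 1.600, the render is height-limited.
That makes the image 880.0000 px wide (880 × 1/1).
Black = 1408 − 880.0000 = 528.0000 px.
That's 528.0000 × 880 ≈ 464640 black pixels.

464640 pixels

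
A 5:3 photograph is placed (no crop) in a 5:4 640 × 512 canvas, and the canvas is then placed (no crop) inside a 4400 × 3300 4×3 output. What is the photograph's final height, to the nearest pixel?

5:3 in 640×512: fills the width, so the photograph is 640.00 × 384.00.
Second fit — the 5:4 canvas into 4400×3300 spans the height: 4125.00 × 3300.00 (×6.4453 from 640×512).
Applying the same ×6.4453: 384.00 → 2475.00.

2475 px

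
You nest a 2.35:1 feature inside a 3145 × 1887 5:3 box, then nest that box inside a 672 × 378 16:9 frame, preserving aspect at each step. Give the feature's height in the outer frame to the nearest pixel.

268 px

2.35:1 in 3145×1887: fills the width, so the feature is 3145.00 × 1338.30.
The 5:3 canvas is height-limited in 672×378, giving 630.00 × 378.00; scale factor 0.2003.
Applying the same ×0.2003: 1338.30 → 268.09.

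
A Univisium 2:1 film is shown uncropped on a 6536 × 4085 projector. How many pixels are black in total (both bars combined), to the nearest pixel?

5339912 pixels

Univisium 2:1 is wider than 16×10, so it spans the full width.
Content height = 6536 × 1/2 ≈ 3268.0000 px.
Black = 4085 − 3268.0000 = 817.0000 px.
That's 817.0000 × 6536 ≈ 5339912 black pixels.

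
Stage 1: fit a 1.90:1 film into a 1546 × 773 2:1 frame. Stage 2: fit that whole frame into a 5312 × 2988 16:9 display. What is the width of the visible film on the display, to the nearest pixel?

First fit — 1.90:1 into 1546×773 spans the height: 1468.70 × 773.00.
2:1 in 5312×2988: fills the width, so the intermediate becomes 5312.00 × 2656.00 — a scale of ×3.4360.
Applying the same ×3.4360: 1468.70 → 5046.40.

5046 px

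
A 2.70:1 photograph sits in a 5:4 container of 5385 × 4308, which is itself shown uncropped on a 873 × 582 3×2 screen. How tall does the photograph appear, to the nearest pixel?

First fit — 2.70:1 into 5385×4308 spans the width: 5385.00 × 1994.44.
Second fit — the 5:4 canvas into 873×582 spans the height: 727.50 × 582.00 (×0.1351 from 5385×4308).
Applying the same ×0.1351: 1994.44 → 269.44.

269 px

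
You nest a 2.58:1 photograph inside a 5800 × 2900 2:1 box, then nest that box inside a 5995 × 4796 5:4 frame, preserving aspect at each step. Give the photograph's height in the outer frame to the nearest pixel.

First fit — 2.58:1 into 5800×2900 spans the width: 5800.00 × 2248.06.
2:1 in 5995×4796: fills the width, so the intermediate becomes 5995.00 × 2997.50 — a scale of ×1.0336.
Applying the same ×1.0336: 2248.06 → 2323.64.

2324 px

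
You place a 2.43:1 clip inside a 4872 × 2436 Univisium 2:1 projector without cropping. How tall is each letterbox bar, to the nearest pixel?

2.43:1 is wider than Univisium 2:1, so it spans the full width.
Content height = 4872 / 2.430 ≈ 2004.94 px.
Leftover height: 2436 − 2004.94 = 431.06 px → 215.53 each side.

216 px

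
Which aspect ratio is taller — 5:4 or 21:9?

5:4 = 1.25 and 21:9 = 2.333; 2.333 > 1.25. The smaller width-to-height ratio is the taller frame.

5:4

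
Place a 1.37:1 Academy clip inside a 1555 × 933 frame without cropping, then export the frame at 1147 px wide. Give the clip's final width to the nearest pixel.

At 1555×933 the clip is height-limited, so width = 933 × 1.370 ≈ 1278.21 px.
The frame scales by 1147/1555 = 0.7376; 1278.21 × 0.7376 ≈ 942.83 px.

943 px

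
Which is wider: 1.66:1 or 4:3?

1.66:1

1.66 and 4:3 = 1.333; 1.66 > 1.333.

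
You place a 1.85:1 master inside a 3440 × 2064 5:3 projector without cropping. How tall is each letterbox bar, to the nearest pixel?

102 px

1.85:1 is wider than 5:3, so it spans the full width.
That makes the image 1859.46 px tall (3440 / 1.850).
Leftover height: 2064 − 1859.46 = 204.54 px → 102.27 each side.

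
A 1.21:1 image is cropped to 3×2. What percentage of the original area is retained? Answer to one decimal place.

3×2 is wider than 1.21:1, so the crop keeps the full width and trims the height.
Area ratio = (1.210)/(1.500) = 80.67% retained.

80.7%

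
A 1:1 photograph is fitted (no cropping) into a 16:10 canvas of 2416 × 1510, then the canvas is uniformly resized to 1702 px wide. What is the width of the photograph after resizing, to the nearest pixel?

At 2416×1510 the photograph is height-limited, so width = 1510 × 1/1 ≈ 1510.00 px.
The frame scales by 1702/2416 = 0.7045; 1510.00 × 0.7045 ≈ 1063.75 px.

1064 px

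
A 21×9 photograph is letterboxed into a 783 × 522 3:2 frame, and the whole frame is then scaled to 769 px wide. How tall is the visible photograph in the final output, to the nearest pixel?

Fitted into 783×522, the photograph spans the width; its height is 783 × 9/21 ≈ 335.57 px.
Scaling 783 → 769 is ×0.9821, so the height becomes 335.57 × 0.9821 ≈ 329.57 px.

330 px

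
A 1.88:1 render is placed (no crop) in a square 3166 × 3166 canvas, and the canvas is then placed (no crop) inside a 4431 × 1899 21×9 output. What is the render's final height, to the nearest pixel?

First fit — 1.88:1 into 3166×3166 spans the width: 3166.00 × 1684.04.
The square canvas is height-limited in 4431×1899, giving 1899.00 × 1899.00; scale factor 0.5998.
The render scales with it: height 1684.04 × 0.5998 ≈ 1010.11.

1010 px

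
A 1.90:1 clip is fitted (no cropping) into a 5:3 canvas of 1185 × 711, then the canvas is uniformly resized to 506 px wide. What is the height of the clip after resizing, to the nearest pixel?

266 px

At 1185×711 the clip is width-limited, so height = 1185 / 1.900 ≈ 623.68 px.
Scaling 1185 → 506 is ×0.4270, so the height becomes 623.68 × 0.4270 ≈ 266.32 px.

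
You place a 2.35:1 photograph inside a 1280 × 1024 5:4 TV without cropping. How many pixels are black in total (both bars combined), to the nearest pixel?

Since 2.350 > 1.250, the photograph is width-limited.
Content height = 1280 / 2.350 ≈ 544.6809 px.
1024 − 544.6809 = 479.3191 px of bars.
Bar area = 479.3191 × 1280 ≈ 613529 px.

613529 pixels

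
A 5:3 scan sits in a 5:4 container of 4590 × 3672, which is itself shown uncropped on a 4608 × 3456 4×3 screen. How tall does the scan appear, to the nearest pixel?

2592 px

Inside the 4590×3672 canvas the scan is width-limited at 4590.00 × 2754.00.
Second fit — the 5:4 canvas into 4608×3456 spans the height: 4320.00 × 3456.00 (×0.9412 from 4590×3672).
So the scan's height is 2754.00 × 0.9412 ≈ 2592.00.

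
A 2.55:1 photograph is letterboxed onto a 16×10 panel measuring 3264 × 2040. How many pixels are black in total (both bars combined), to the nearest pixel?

2480640 pixels

2.55:1 is wider than 16×10, so it spans the full width.
Content height = 3264 / 2.550 ≈ 1280.0000 px.
Leftover height: 2040 − 1280.0000 = 760.0000 px.
Bar area = 760.0000 × 3264 ≈ 2480640 px.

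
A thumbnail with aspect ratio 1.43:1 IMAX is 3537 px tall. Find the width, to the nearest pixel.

5058 px

At 1.43:1 IMAX, 3537 × 1.430 ≈ 5057.91.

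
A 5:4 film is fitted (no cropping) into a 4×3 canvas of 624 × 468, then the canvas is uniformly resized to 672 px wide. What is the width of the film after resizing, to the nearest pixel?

Fitted into 624×468, the film spans the height; its width is 468 × 5/4 ≈ 585.00 px.
Scaling 624 → 672 is ×1.0769, so the width becomes 585.00 × 1.0769 ≈ 630.00 px.

630 px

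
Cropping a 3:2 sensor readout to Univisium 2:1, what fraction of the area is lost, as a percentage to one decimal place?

Univisium 2:1 is wider than 3:2, so the crop keeps the full width and trims the height.
(1.500)/(2.000) ≈ 0.750 of the area survives, leaving 25.00% discarded.

25.0%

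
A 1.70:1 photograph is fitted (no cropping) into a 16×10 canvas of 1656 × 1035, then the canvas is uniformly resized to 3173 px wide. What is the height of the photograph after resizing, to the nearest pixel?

At 1656×1035 the photograph is width-limited, so height = 1656 / 1.700 ≈ 974.12 px.
Scaling 1656 → 3173 is ×1.9161, so the height becomes 974.12 × 1.9161 ≈ 1866.47 px.

1866 px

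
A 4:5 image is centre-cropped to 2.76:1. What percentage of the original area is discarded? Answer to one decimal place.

The width stays; only height is cut (since 2.76:1 is wider than 4:5).
(0.800)/(2.760) ≈ 0.290 of the area survives, leaving 71.01% discarded.

71.0%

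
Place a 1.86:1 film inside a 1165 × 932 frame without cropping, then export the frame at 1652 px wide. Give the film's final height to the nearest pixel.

Fitted into 1165×932, the film spans the width; its height is 1165 / 1.860 ≈ 626.34 px.
Resizing to 1652 px wide multiplies everything by 1.4180: 626.34 → 888.17 px.

888 px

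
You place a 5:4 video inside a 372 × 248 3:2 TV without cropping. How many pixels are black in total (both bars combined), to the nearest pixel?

15376 pixels

Since 1.250 < 1.500, the video is height-limited.
That makes the image 310.0000 px wide (248 × 5/4).
Black = 372 − 310.0000 = 62.0000 px.
Across the 248-px span: 62.0000 × 248 ≈ 15376 px.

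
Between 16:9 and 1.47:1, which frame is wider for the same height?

16:9 = 1.778 and 1.47; 1.778 > 1.47.

16:9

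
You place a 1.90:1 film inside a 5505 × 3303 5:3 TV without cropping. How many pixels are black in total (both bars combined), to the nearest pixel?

2233002 pixels

Since 1.900 > 1.667, the film is width-limited.
That makes the image 2897.3684 px tall (5505 / 1.900).
3303 − 2897.3684 = 405.6316 px of bars.
Bar area = 405.6316 × 5505 ≈ 2233002 px.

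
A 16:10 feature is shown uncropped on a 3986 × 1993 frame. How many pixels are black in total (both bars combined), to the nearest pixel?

1588820 pixels

16:10 is narrower than Univisium 2:1, so it spans the full height.
Content width = 1993 × 16/10 ≈ 3188.8000 px.
3986 − 3188.8000 = 797.2000 px of bars.
Bar area = 797.2000 × 1993 ≈ 1588820 px.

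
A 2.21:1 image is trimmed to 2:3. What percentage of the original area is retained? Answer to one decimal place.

The height stays; only width is cut (since 2:3 is narrower than 2.21:1).
Area ratio = (0.667)/(2.210) = 30.17% retained.

30.2%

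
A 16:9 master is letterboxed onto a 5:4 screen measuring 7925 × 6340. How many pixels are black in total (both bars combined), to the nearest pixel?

Since 1.778 > 1.250, the master is width-limited.
Content height = 7925 × 9/16 ≈ 4457.8125 px.
6340 − 4457.8125 = 1882.1875 px of bars.
That's 1882.1875 × 7925 ≈ 14916336 black pixels.

14916336 pixels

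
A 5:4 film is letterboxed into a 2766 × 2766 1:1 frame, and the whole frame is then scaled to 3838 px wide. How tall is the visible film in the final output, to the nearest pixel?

At 2766×2766 the film is width-limited, so height = 2766 × 4/5 ≈ 2212.80 px.
Scaling 2766 → 3838 is ×1.3876, so the height becomes 2212.80 × 1.3876 ≈ 3070.40 px.

3070 px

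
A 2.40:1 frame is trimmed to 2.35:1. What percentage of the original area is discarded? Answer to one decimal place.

2.1%

2.35:1 is narrower than 2.40:1, so the crop keeps the full height and trims the width.
Area ratio = (2.350)/(2.400) = 97.92%; the remaining 2.08% is cropped out.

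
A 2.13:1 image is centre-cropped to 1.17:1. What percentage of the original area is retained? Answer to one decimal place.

54.9%

The height stays; only width is cut (since 1.17:1 is narrower than 2.13:1).
Area ratio = (1.170)/(2.130) = 54.93% retained.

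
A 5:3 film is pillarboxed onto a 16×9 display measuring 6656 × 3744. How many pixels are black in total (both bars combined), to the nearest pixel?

5:3 is narrower than 16×9, so it spans the full height.
That makes the image 6240.0000 px wide (3744 × 5/3).
6656 − 6240.0000 = 416.0000 px of bars.
Across the 3744-px span: 416.0000 × 3744 ≈ 1557504 px.

1557504 pixels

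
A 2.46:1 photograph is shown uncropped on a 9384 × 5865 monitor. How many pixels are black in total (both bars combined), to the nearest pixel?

19240633 pixels

Since 2.460 > 1.600, the photograph is width-limited.
That makes the image 3814.6341 px tall (9384 / 2.460).
Leftover height: 5865 − 3814.6341 = 2050.3659 px.
Across the 9384-px span: 2050.3659 × 9384 ≈ 19240633 px.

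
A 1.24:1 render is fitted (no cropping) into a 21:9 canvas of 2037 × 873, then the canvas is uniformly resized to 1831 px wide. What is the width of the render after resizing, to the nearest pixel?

973 px

Fitted into 2037×873, the render spans the height; its width is 873 × 1.240 ≈ 1082.52 px.
Resizing to 1831 px wide multiplies everything by 0.8989: 1082.52 → 973.05 px.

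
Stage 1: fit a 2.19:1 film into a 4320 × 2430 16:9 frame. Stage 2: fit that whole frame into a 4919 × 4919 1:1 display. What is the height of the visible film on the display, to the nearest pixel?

First fit — 2.19:1 into 4320×2430 spans the width: 4320.00 × 1972.60.
16:9 in 4919×4919: fills the width, so the intermediate becomes 4919.00 × 2766.94 — a scale of ×1.1387.
Applying the same ×1.1387: 1972.60 → 2246.12.

2246 px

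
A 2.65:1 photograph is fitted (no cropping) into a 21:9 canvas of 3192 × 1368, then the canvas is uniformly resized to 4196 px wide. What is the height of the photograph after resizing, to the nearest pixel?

1583 px

At 3192×1368 the photograph is width-limited, so height = 3192 / 2.650 ≈ 1204.53 px.
Resizing to 4196 px wide multiplies everything by 1.3145: 1204.53 → 1583.40 px.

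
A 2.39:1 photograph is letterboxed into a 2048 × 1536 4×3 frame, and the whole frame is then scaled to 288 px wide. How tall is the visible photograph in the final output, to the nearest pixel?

Fitted into 2048×1536, the photograph spans the width; its height is 2048 / 2.390 ≈ 856.90 px.
Resizing to 288 px wide multiplies everything by 0.1406: 856.90 → 120.50 px.

121 px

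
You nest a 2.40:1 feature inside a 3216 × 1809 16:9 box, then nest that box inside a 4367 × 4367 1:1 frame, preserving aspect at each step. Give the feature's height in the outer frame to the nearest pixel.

2.40:1 in 3216×1809: fills the width, so the feature is 3216.00 × 1340.00.
16:9 in 4367×4367: fills the width, so the intermediate becomes 4367.00 × 2456.44 — a scale of ×1.3579.
So the feature's height is 1340.00 × 1.3579 ≈ 1819.58.

1820 px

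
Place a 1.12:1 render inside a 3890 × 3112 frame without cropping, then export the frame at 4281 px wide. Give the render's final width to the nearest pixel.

In the 3890×3112 frame the render fills the height: width = 3112 × 1.120 ≈ 3485.44 px.
Resizing to 4281 px wide multiplies everything by 1.1005: 3485.44 → 3835.78 px.

3836 px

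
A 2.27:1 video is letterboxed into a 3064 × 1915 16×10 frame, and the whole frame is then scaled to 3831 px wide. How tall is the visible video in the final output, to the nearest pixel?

Fitted into 3064×1915, the video spans the width; its height is 3064 / 2.270 ≈ 1349.78 px.
The frame scales by 3831/3064 = 1.2503; 1349.78 × 1.2503 ≈ 1687.67 px.

1688 px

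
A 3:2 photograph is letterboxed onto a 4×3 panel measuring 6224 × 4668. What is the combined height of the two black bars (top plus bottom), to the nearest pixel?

Since 1.500 > 1.333, the photograph is width-limited.
The photograph is 6224 × 2/3 ≈ 4149.33 px tall.
4668 − 4149.33 = 518.67 px of bars.

519 px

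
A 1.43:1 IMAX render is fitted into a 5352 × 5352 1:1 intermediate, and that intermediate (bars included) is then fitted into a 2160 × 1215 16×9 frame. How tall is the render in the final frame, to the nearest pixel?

1.43:1 IMAX in 5352×5352: fills the width, so the render is 5352.00 × 3742.66.
Second fit — the 1:1 canvas into 2160×1215 spans the height: 1215.00 × 1215.00 (×0.2270 from 5352×5352).
So the render's height is 3742.66 × 0.2270 ≈ 849.65.

850 px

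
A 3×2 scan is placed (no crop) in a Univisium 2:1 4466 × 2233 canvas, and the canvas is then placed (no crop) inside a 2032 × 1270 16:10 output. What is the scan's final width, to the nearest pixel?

3×2 in 4466×2233: fills the height, so the scan is 3349.50 × 2233.00.
The Univisium 2:1 canvas is width-limited in 2032×1270, giving 2032.00 × 1016.00; scale factor 0.4550.
The scan scales with it: width 3349.50 × 0.4550 ≈ 1524.00.

1524 px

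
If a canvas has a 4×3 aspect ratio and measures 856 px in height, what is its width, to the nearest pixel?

Width = 856 × 4/3 = 1141.33.

1141 px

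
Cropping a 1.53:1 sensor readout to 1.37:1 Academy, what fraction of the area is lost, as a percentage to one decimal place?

Going from 1.53:1 to 1.37:1 Academy means cutting width while keeping height.
Area ratio = (1.370)/(1.530) = 89.54%; the remaining 10.46% is cropped out.

10.5%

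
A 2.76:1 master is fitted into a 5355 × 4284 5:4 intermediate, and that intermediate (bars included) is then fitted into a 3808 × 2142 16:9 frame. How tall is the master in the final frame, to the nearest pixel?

2.76:1 in 5355×4284: fills the width, so the master is 5355.00 × 1940.22.
Second fit — the 5:4 canvas into 3808×2142 spans the height: 2677.50 × 2142.00 (×0.5000 from 5355×4284).
Applying the same ×0.5000: 1940.22 → 970.11.

970 px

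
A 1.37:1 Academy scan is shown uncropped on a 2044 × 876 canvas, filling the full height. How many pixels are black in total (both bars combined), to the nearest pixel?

739239 pixels

The scan is 876 × 1.370 ≈ 1200.1200 px wide.
Black = 2044 − 1200.1200 = 843.8800 px.
That's 843.8800 × 876 ≈ 739239 black pixels.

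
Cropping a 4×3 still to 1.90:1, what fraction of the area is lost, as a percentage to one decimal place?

The width stays; only height is cut (since 1.90:1 is wider than 4×3).
(1.333)/(1.900) ≈ 0.702 of the area survives, leaving 29.82% discarded.

29.8%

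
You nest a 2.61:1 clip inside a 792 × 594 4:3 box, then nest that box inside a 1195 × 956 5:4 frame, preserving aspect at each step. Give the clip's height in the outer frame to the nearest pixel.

Inside the 792×594 canvas the clip is width-limited at 792.00 × 303.45.
The 4:3 canvas is width-limited in 1195×956, giving 1195.00 × 896.25; scale factor 1.5088.
Applying the same ×1.5088: 303.45 → 457.85.

458 px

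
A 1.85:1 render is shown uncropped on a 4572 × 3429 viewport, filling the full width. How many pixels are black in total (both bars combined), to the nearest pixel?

That makes the image 2471.3514 px tall (4572 / 1.850).
3429 − 2471.3514 = 957.6486 px of bars.
That's 957.6486 × 4572 ≈ 4378370 black pixels.

4378370 pixels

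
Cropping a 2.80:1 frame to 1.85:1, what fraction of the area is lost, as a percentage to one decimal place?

1.85:1 is narrower than 2.80:1, so the crop keeps the full height and trims the width.
Area ratio = (1.850)/(2.800) = 66.07%; the remaining 33.93% is cropped out.

33.9%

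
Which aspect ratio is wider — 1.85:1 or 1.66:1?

1.85 and 1.66; 1.85 > 1.66.

1.85:1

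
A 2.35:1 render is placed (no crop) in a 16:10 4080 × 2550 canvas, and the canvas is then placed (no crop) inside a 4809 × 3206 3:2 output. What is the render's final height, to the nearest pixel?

2046 px

2.35:1 in 4080×2550: fills the width, so the render is 4080.00 × 1736.17.
16:10 in 4809×3206: fills the width, so the intermediate becomes 4809.00 × 3005.62 — a scale of ×1.1787.
So the render's height is 1736.17 × 1.1787 ≈ 2046.38.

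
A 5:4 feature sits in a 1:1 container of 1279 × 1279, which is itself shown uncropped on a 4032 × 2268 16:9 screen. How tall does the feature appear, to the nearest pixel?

5:4 in 1279×1279: fills the width, so the feature is 1279.00 × 1023.20.
The 1:1 canvas is height-limited in 4032×2268, giving 2268.00 × 2268.00; scale factor 1.7733.
So the feature's height is 1023.20 × 1.7733 ≈ 1814.40.

1814 px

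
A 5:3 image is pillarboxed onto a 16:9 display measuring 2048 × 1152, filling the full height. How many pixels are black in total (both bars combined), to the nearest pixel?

Content width = 1152 × 5/3 ≈ 1920.0000 px.
2048 − 1920.0000 = 128.0000 px of bars.
Bar area = 128.0000 × 1152 ≈ 147456 px.

147456 pixels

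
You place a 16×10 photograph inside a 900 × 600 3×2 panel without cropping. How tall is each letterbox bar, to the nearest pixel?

Since 1.600 > 1.500, the photograph is width-limited.
Content height = 900 × 10/16 ≈ 562.50 px.
Black = 600 − 562.50 = 37.50 px, or 18.75 per bar.

19 px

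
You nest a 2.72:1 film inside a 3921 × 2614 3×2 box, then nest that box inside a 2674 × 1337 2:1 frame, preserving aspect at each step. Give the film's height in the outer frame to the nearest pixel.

First fit — 2.72:1 into 3921×2614 spans the width: 3921.00 × 1441.54.
3×2 in 2674×1337: fills the height, so the intermediate becomes 2005.50 × 1337.00 — a scale of ×0.5115.
Applying the same ×0.5115: 1441.54 → 737.32.

737 px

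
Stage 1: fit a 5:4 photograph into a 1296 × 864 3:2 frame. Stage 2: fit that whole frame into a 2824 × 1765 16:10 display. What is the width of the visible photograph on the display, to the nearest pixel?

2206 px

Inside the 1296×864 canvas the photograph is height-limited at 1080.00 × 864.00.
The 3:2 canvas is height-limited in 2824×1765, giving 2647.50 × 1765.00; scale factor 2.0428.
The photograph scales with it: width 1080.00 × 2.0428 ≈ 2206.25.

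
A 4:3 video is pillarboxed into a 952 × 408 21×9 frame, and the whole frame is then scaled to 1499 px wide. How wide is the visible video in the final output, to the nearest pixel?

In the 952×408 frame the video fills the height: width = 408 × 4/3 ≈ 544.00 px.
Scaling 952 → 1499 is ×1.5746, so the width becomes 544.00 × 1.5746 ≈ 856.57 px.

857 px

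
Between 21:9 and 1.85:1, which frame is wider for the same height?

21:9

21:9 = 2.333 and 1.85; 2.333 > 1.85.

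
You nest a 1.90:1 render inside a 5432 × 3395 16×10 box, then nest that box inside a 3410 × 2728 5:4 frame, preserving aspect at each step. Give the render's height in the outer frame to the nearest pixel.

1795 px

First fit — 1.90:1 into 5432×3395 spans the width: 5432.00 × 2858.95.
16×10 in 3410×2728: fills the width, so the intermediate becomes 3410.00 × 2131.25 — a scale of ×0.6278.
The render scales with it: height 2858.95 × 0.6278 ≈ 1794.74.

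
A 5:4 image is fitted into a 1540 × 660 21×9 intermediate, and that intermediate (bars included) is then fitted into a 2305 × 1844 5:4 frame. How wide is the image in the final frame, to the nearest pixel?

1235 px

Inside the 1540×660 canvas the image is height-limited at 825.00 × 660.00.
The 21×9 canvas is width-limited in 2305×1844, giving 2305.00 × 987.86; scale factor 1.4968.
Applying the same ×1.4968: 825.00 → 1234.82.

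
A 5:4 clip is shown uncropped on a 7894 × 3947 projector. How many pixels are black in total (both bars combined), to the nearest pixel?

5:4 (1.250) < 2:1 (2.000), so the clip fills the height.
That makes the image 4933.7500 px wide (3947 × 5/4).
Leftover width: 7894 − 4933.7500 = 2960.2500 px.
Across the 3947-px span: 2960.2500 × 3947 ≈ 11684107 px.

11684107 pixels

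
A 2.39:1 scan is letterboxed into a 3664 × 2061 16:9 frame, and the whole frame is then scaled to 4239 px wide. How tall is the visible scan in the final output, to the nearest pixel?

In the 3664×2061 frame the scan fills the width: height = 3664 / 2.390 ≈ 1533.05 px.
Scaling 3664 → 4239 is ×1.1569, so the height becomes 1533.05 × 1.1569 ≈ 1773.64 px.

1774 px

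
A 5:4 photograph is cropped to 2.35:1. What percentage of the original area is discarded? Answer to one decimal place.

2.35:1 is wider than 5:4, so the crop keeps the full width and trims the height.
(1.250)/(2.350) ≈ 0.532 of the area survives, leaving 46.81% discarded.

46.8%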